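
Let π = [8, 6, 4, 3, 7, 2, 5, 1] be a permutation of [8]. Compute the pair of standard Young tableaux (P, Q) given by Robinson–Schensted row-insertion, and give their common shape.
P = [1, 5] / [2, 7] / [3] / [4] / [6] / [8];  Q = [1, 5] / [2, 7] / [3] / [4] / [6] / [8];  common shape = (2, 2, 1, 1, 1, 1)

Row-insert the values π_1, π_2, … into P one at a time, bumping the leftmost entry strictly greater than the inserted value down to the next row. The recording tableau Q records, in position (i, j), the step at which that cell was added to P.
  Insert 8 (step 1): P = [8];  Q = [1]
  Insert 6 (step 2): P = [6] / [8];  Q = [1] / [2]
  Insert 4 (step 3): P = [4] / [6] / [8];  Q = [1] / [2] / [3]
  Insert 3 (step 4): P = [3] / [4] / [6] / [8];  Q = [1] / [2] / [3] / [4]
  Insert 7 (step 5): P = [3, 7] / [4] / [6] / [8];  Q = [1, 5] / [2] / [3] / [4]
  Insert 2 (step 6): P = [2, 7] / [3] / [4] / [6] / [8];  Q = [1, 5] / [2] / [3] / [4] / [6]
  Insert 5 (step 7): P = [2, 5] / [3, 7] / [4] / [6] / [8];  Q = [1, 5] / [2, 7] / [3] / [4] / [6]
  Insert 1 (step 8): P = [1, 5] / [2, 7] / [3] / [4] / [6] / [8];  Q = [1, 5] / [2, 7] / [3] / [4] / [6] / [8]
Final shape: (2, 2, 1, 1, 1, 1).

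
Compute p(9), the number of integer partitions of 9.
p(9) = 30

List all partitions of 9: 9, 8+1, 7+2, 7+1+1, 6+3, 6+2+1, 6+1+1+1, 5+4, 5+3+1, 5+2+2, 5+2+1+1, 5+1+1+1+1, 4+4+1, 4+3+2, 4+3+1+1, 4+2+2+1, 4+2+1+1+1, 4+1+1+1+1+1, 3+3+3, 3+3+2+1, 3+3+1+1+1, 3+2+2+2, 3+2+2+1+1, 3+2+1+1+1+1, 3+1+1+1+1+1+1, 2+2+2+2+1, 2+2+2+1+1+1, 2+2+1+1+1+1+1, 2+1+1+1+1+1+1+1, 1+1+1+1+1+1+1+1+1. Counting them gives p(9) = 30.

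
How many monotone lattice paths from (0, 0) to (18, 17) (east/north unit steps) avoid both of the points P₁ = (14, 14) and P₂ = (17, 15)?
Number of paths = 1917717690

Inclusion–exclusion. Total paths: C(35, 18) = 4537567650. Through P₁: C(28, 14)·C(7, 4) = 1404081000. Through P₂: C(32, 17)·C(3, 1) = 1697168160. Since P₁ is strictly southwest of P₂, a monotone path through both must visit P₁ then P₂; paths through both = C(28, 14)·C(4, 3)·C(3, 1) = 481399200. Avoid both = 4537567650 − 1404081000 − 1697168160 + 481399200 = 1917717690.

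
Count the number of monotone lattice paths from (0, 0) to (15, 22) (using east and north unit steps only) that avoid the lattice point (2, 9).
Number of paths = 8792166760

Total paths from (0, 0) to (15, 22): C(37, 15) = 9364199760. Paths through (2, 9): (paths (0, 0) → (2, 9)) × (paths (2, 9) → (15, 22)) = C(11, 2) · C(26, 13) = 55 · 10400600 = 572033000. Avoidance count = 9364199760 − 572033000 = 8792166760.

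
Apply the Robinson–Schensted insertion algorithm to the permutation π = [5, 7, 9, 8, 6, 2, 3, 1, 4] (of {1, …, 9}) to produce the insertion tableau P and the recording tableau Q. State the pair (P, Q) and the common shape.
P = [1, 3, 4] / [2, 6, 8] / [5] / [7] / [9];  Q = [1, 2, 3] / [4, 7, 9] / [5] / [6] / [8];  common shape = (3, 3, 1, 1, 1)

Row-insert the values π_1, π_2, … into P one at a time, bumping the leftmost entry strictly greater than the inserted value down to the next row. The recording tableau Q records, in position (i, j), the step at which that cell was added to P.
  Insert 5 (step 1): P = [5];  Q = [1]
  Insert 7 (step 2): P = [5, 7];  Q = [1, 2]
  Insert 9 (step 3): P = [5, 7, 9];  Q = [1, 2, 3]
  Insert 8 (step 4): P = [5, 7, 8] / [9];  Q = [1, 2, 3] / [4]
  Insert 6 (step 5): P = [5, 6, 8] / [7] / [9];  Q = [1, 2, 3] / [4] / [5]
  Insert 2 (step 6): P = [2, 6, 8] / [5] / [7] / [9];  Q = [1, 2, 3] / [4] / [5] / [6]
  Insert 3 (step 7): P = [2, 3, 8] / [5, 6] / [7] / [9];  Q = [1, 2, 3] / [4, 7] / [5] / [6]
  Insert 1 (step 8): P = [1, 3, 8] / [2, 6] / [5] / [7] / [9];  Q = [1, 2, 3] / [4, 7] / [5] / [6] / [8]
  Insert 4 (step 9): P = [1, 3, 4] / [2, 6, 8] / [5] / [7] / [9];  Q = [1, 2, 3] / [4, 7, 9] / [5] / [6] / [8]
Final shape: (3, 3, 1, 1, 1).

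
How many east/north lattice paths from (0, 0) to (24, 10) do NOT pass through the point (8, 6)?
Number of paths = 116578605

Total paths from (0, 0) to (24, 10): C(34, 24) = 131128140. Paths through (8, 6): (paths (0, 0) → (8, 6)) × (paths (8, 6) → (24, 10)) = C(14, 8) · C(20, 16) = 3003 · 4845 = 14549535. Avoidance count = 131128140 − 14549535 = 116578605.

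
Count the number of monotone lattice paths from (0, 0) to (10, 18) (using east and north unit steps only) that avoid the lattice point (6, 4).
Number of paths = 12480510

Total paths from (0, 0) to (10, 18): C(28, 10) = 13123110. Paths through (6, 4): (paths (0, 0) → (6, 4)) × (paths (6, 4) → (10, 18)) = C(10, 6) · C(18, 4) = 210 · 3060 = 642600. Avoidance count = 13123110 − 642600 = 12480510.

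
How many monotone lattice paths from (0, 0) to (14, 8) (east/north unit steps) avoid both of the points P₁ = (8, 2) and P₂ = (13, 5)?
Number of paths = 253998

Inclusion–exclusion. Total paths: C(22, 14) = 319770. Through P₁: C(10, 8)·C(12, 6) = 41580. Through P₂: C(18, 13)·C(4, 1) = 34272. Since P₁ is strictly southwest of P₂, a monotone path through both must visit P₁ then P₂; paths through both = C(10, 8)·C(8, 5)·C(4, 1) = 10080. Avoid both = 319770 − 41580 − 34272 + 10080 = 253998.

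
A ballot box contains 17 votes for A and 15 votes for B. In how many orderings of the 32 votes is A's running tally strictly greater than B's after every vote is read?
Strict-lead orderings = 35357670

Total orderings of the 32 votes with 17 for A: C(32, 17) = 565722720. By the Bertrand ballot formula (Cycle Lemma / reflection principle), the number of orderings in which A is strictly ahead of B throughout is (p − q)/(p + q) · C(p + q, p) = (17 − 15)/(17 + 15) · 565722720 = 35357670.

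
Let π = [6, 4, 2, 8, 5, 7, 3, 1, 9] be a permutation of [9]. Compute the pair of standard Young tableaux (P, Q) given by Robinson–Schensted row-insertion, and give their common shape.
P = [1, 3, 7, 9] / [2, 5] / [4, 8] / [6];  Q = [1, 4, 6, 9] / [2, 5] / [3, 7] / [8];  common shape = (4, 2, 2, 1)

Row-insert the values π_1, π_2, … into P one at a time, bumping the leftmost entry strictly greater than the inserted value down to the next row. The recording tableau Q records, in position (i, j), the step at which that cell was added to P.
  Insert 6 (step 1): P = [6];  Q = [1]
  Insert 4 (step 2): P = [4] / [6];  Q = [1] / [2]
  Insert 2 (step 3): P = [2] / [4] / [6];  Q = [1] / [2] / [3]
  Insert 8 (step 4): P = [2, 8] / [4] / [6];  Q = [1, 4] / [2] / [3]
  Insert 5 (step 5): P = [2, 5] / [4, 8] / [6];  Q = [1, 4] / [2, 5] / [3]
  Insert 7 (step 6): P = [2, 5, 7] / [4, 8] / [6];  Q = [1, 4, 6] / [2, 5] / [3]
  Insert 3 (step 7): P = [2, 3, 7] / [4, 5] / [6, 8];  Q = [1, 4, 6] / [2, 5] / [3, 7]
  Insert 1 (step 8): P = [1, 3, 7] / [2, 5] / [4, 8] / [6];  Q = [1, 4, 6] / [2, 5] / [3, 7] / [8]
  Insert 9 (step 9): P = [1, 3, 7, 9] / [2, 5] / [4, 8] / [6];  Q = [1, 4, 6, 9] / [2, 5] / [3, 7] / [8]
Final shape: (4, 2, 2, 1).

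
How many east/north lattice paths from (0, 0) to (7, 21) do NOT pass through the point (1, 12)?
Number of paths = 1118975

Total paths from (0, 0) to (7, 21): C(28, 7) = 1184040. Paths through (1, 12): (paths (0, 0) → (1, 12)) × (paths (1, 12) → (7, 21)) = C(13, 1) · C(15, 6) = 13 · 5005 = 65065. Avoidance count = 1184040 − 65065 = 1118975.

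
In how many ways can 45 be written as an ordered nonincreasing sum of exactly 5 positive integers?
p(45, 5 parts) = 1747

Partitions of n into exactly k parts are in bijection with partitions of n − k into at most k parts (subtract 1 from each part). So p(45, exactly 5) = p(40, parts ≤ 5). Computing via the recurrence p(m, j) = p(m, j−1) + p(m−j, j) gives 1747.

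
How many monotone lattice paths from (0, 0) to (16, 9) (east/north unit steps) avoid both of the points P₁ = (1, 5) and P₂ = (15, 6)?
Number of paths = 1803023

Inclusion–exclusion. Total paths: C(25, 16) = 2042975. Through P₁: C(6, 1)·C(19, 15) = 23256. Through P₂: C(21, 15)·C(4, 1) = 217056. Since P₁ is strictly southwest of P₂, a monotone path through both must visit P₁ then P₂; paths through both = C(6, 1)·C(15, 14)·C(4, 1) = 360. Avoid both = 2042975 − 23256 − 217056 + 360 = 1803023.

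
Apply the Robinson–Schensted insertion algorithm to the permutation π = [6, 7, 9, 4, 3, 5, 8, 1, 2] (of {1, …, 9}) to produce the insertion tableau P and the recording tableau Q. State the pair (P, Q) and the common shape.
P = [1, 2, 8] / [3, 5, 9] / [4, 7] / [6];  Q = [1, 2, 3] / [4, 6, 7] / [5, 9] / [8];  common shape = (3, 3, 2, 1)

Row-insert the values π_1, π_2, … into P one at a time, bumping the leftmost entry strictly greater than the inserted value down to the next row. The recording tableau Q records, in position (i, j), the step at which that cell was added to P.
  Insert 6 (step 1): P = [6];  Q = [1]
  Insert 7 (step 2): P = [6, 7];  Q = [1, 2]
  Insert 9 (step 3): P = [6, 7, 9];  Q = [1, 2, 3]
  Insert 4 (step 4): P = [4, 7, 9] / [6];  Q = [1, 2, 3] / [4]
  Insert 3 (step 5): P = [3, 7, 9] / [4] / [6];  Q = [1, 2, 3] / [4] / [5]
  Insert 5 (step 6): P = [3, 5, 9] / [4, 7] / [6];  Q = [1, 2, 3] / [4, 6] / [5]
  Insert 8 (step 7): P = [3, 5, 8] / [4, 7, 9] / [6];  Q = [1, 2, 3] / [4, 6, 7] / [5]
  Insert 1 (step 8): P = [1, 5, 8] / [3, 7, 9] / [4] / [6];  Q = [1, 2, 3] / [4, 6, 7] / [5] / [8]
  Insert 2 (step 9): P = [1, 2, 8] / [3, 5, 9] / [4, 7] / [6];  Q = [1, 2, 3] / [4, 6, 7] / [5, 9] / [8]
Final shape: (3, 3, 2, 1).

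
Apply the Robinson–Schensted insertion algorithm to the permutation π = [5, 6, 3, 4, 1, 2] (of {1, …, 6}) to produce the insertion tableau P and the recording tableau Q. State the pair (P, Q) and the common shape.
P = [1, 2] / [3, 4] / [5, 6];  Q = [1, 2] / [3, 4] / [5, 6];  common shape = (2, 2, 2)

Row-insert the values π_1, π_2, … into P one at a time, bumping the leftmost entry strictly greater than the inserted value down to the next row. The recording tableau Q records, in position (i, j), the step at which that cell was added to P.
  Insert 5 (step 1): P = [5];  Q = [1]
  Insert 6 (step 2): P = [5, 6];  Q = [1, 2]
  Insert 3 (step 3): P = [3, 6] / [5];  Q = [1, 2] / [3]
  Insert 4 (step 4): P = [3, 4] / [5, 6];  Q = [1, 2] / [3, 4]
  Insert 1 (step 5): P = [1, 4] / [3, 6] / [5];  Q = [1, 2] / [3, 4] / [5]
  Insert 2 (step 6): P = [1, 2] / [3, 4] / [5, 6];  Q = [1, 2] / [3, 4] / [5, 6]
Final shape: (2, 2, 2).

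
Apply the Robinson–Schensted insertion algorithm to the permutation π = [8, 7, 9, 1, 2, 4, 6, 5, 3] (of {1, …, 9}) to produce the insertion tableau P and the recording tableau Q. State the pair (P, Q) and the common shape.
P = [1, 2, 3, 5] / [4, 9] / [6] / [7] / [8];  Q = [1, 3, 6, 7] / [2, 5] / [4] / [8] / [9];  common shape = (4, 2, 1, 1, 1)

Row-insert the values π_1, π_2, … into P one at a time, bumping the leftmost entry strictly greater than the inserted value down to the next row. The recording tableau Q records, in position (i, j), the step at which that cell was added to P.
  Insert 8 (step 1): P = [8];  Q = [1]
  Insert 7 (step 2): P = [7] / [8];  Q = [1] / [2]
  Insert 9 (step 3): P = [7, 9] / [8];  Q = [1, 3] / [2]
  Insert 1 (step 4): P = [1, 9] / [7] / [8];  Q = [1, 3] / [2] / [4]
  Insert 2 (step 5): P = [1, 2] / [7, 9] / [8];  Q = [1, 3] / [2, 5] / [4]
  Insert 4 (step 6): P = [1, 2, 4] / [7, 9] / [8];  Q = [1, 3, 6] / [2, 5] / [4]
  Insert 6 (step 7): P = [1, 2, 4, 6] / [7, 9] / [8];  Q = [1, 3, 6, 7] / [2, 5] / [4]
  Insert 5 (step 8): P = [1, 2, 4, 5] / [6, 9] / [7] / [8];  Q = [1, 3, 6, 7] / [2, 5] / [4] / [8]
  Insert 3 (step 9): P = [1, 2, 3, 5] / [4, 9] / [6] / [7] / [8];  Q = [1, 3, 6, 7] / [2, 5] / [4] / [8] / [9]
Final shape: (4, 2, 1, 1, 1).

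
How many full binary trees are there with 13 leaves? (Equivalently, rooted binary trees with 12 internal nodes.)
C_12 = 208012

These full binary trees are counted by the Catalan number C_n = (1/(n + 1)) · C(2n, n). For n = 12: C_12 = (1/13) · C(24, 12) = 2704156/13 = 208012.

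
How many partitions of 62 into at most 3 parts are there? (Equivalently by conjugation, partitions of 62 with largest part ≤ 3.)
p(62, parts ≤ 3) = 352

Use the recurrence p(n, m) = p(n, m−1) + p(n−m, m): either the largest part is < m (count p(n, m−1)) or the largest part is exactly m (remove one copy of m, count p(n−m, m)). With p(0, ·) = 1 this gives p(62, parts ≤ 3) = 352. (By conjugating Young diagrams, this also counts partitions of 62 into at most 3 parts.)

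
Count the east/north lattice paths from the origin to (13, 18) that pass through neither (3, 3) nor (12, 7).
Number of paths = 140444819

Inclusion–exclusion. Total paths: C(31, 13) = 206253075. Through P₁: C(6, 3)·C(25, 10) = 65375200. Through P₂: C(19, 12)·C(12, 1) = 604656. Since P₁ is strictly southwest of P₂, a monotone path through both must visit P₁ then P₂; paths through both = C(6, 3)·C(13, 9)·C(12, 1) = 171600. Avoid both = 206253075 − 65375200 − 604656 + 171600 = 140444819.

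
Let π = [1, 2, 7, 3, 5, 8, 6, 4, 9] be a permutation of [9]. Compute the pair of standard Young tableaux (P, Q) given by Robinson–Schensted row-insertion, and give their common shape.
P = [1, 2, 3, 4, 6, 9] / [5, 8] / [7];  Q = [1, 2, 3, 5, 6, 9] / [4, 7] / [8];  common shape = (6, 2, 1)

Row-insert the values π_1, π_2, … into P one at a time, bumping the leftmost entry strictly greater than the inserted value down to the next row. The recording tableau Q records, in position (i, j), the step at which that cell was added to P.
  Insert 1 (step 1): P = [1];  Q = [1]
  Insert 2 (step 2): P = [1, 2];  Q = [1, 2]
  Insert 7 (step 3): P = [1, 2, 7];  Q = [1, 2, 3]
  Insert 3 (step 4): P = [1, 2, 3] / [7];  Q = [1, 2, 3] / [4]
  Insert 5 (step 5): P = [1, 2, 3, 5] / [7];  Q = [1, 2, 3, 5] / [4]
  Insert 8 (step 6): P = [1, 2, 3, 5, 8] / [7];  Q = [1, 2, 3, 5, 6] / [4]
  Insert 6 (step 7): P = [1, 2, 3, 5, 6] / [7, 8];  Q = [1, 2, 3, 5, 6] / [4, 7]
  Insert 4 (step 8): P = [1, 2, 3, 4, 6] / [5, 8] / [7];  Q = [1, 2, 3, 5, 6] / [4, 7] / [8]
  Insert 9 (step 9): P = [1, 2, 3, 4, 6, 9] / [5, 8] / [7];  Q = [1, 2, 3, 5, 6, 9] / [4, 7] / [8]
Final shape: (6, 2, 1).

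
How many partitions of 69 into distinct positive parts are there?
q(69) = 27130

A partition into distinct parts is a strictly decreasing sequence summing to n. The recurrence d(n, m) = d(n, m−1) + d(n−m, m−1) (use part m at most once) with q(n) = d(n, n) gives q(69) = 27130. (Euler's theorem: # distinct-part partitions = # odd-part partitions.)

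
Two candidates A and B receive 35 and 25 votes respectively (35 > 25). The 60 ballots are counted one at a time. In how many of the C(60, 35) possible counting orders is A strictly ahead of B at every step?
Strict-lead orderings = 8652572995721382

Total orderings of the 60 votes with 35 for A: C(60, 35) = 51915437974328292. By the Bertrand ballot formula (Cycle Lemma / reflection principle), the number of orderings in which A is strictly ahead of B throughout is (p − q)/(p + q) · C(p + q, p) = (35 − 25)/(35 + 25) · 51915437974328292 = 8652572995721382.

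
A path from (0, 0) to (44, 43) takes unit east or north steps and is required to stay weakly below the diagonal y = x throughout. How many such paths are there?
Number of paths = 583300119592996693088040

By the reflection principle (André's argument), the number of monotone paths to (44, 43) with n ≤ m that never go above y = x is C(87, 44) − C(87, 45) = 13124252690842425594480900 − 12540952571249428901392860 = 583300119592996693088040.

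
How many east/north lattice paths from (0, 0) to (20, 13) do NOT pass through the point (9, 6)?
Number of paths = 413887320

Total paths from (0, 0) to (20, 13): C(33, 20) = 573166440. Paths through (9, 6): (paths (0, 0) → (9, 6)) × (paths (9, 6) → (20, 13)) = C(15, 9) · C(18, 11) = 5005 · 31824 = 159279120. Avoidance count = 573166440 − 159279120 = 413887320.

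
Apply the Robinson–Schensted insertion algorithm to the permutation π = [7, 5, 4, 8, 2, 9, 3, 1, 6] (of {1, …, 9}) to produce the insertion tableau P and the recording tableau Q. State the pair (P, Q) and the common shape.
P = [1, 3, 6] / [2, 8, 9] / [4] / [5] / [7];  Q = [1, 4, 6] / [2, 7, 9] / [3] / [5] / [8];  common shape = (3, 3, 1, 1, 1)

Row-insert the values π_1, π_2, … into P one at a time, bumping the leftmost entry strictly greater than the inserted value down to the next row. The recording tableau Q records, in position (i, j), the step at which that cell was added to P.
  Insert 7 (step 1): P = [7];  Q = [1]
  Insert 5 (step 2): P = [5] / [7];  Q = [1] / [2]
  Insert 4 (step 3): P = [4] / [5] / [7];  Q = [1] / [2] / [3]
  Insert 8 (step 4): P = [4, 8] / [5] / [7];  Q = [1, 4] / [2] / [3]
  Insert 2 (step 5): P = [2, 8] / [4] / [5] / [7];  Q = [1, 4] / [2] / [3] / [5]
  Insert 9 (step 6): P = [2, 8, 9] / [4] / [5] / [7];  Q = [1, 4, 6] / [2] / [3] / [5]
  Insert 3 (step 7): P = [2, 3, 9] / [4, 8] / [5] / [7];  Q = [1, 4, 6] / [2, 7] / [3] / [5]
  Insert 1 (step 8): P = [1, 3, 9] / [2, 8] / [4] / [5] / [7];  Q = [1, 4, 6] / [2, 7] / [3] / [5] / [8]
  Insert 6 (step 9): P = [1, 3, 6] / [2, 8, 9] / [4] / [5] / [7];  Q = [1, 4, 6] / [2, 7, 9] / [3] / [5] / [8]
Final shape: (3, 3, 1, 1, 1).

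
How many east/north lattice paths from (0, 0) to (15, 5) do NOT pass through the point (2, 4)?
Number of paths = 15294

Total paths from (0, 0) to (15, 5): C(20, 15) = 15504. Paths through (2, 4): (paths (0, 0) → (2, 4)) × (paths (2, 4) → (15, 5)) = C(6, 2) · C(14, 13) = 15 · 14 = 210. Avoidance count = 15504 − 210 = 15294.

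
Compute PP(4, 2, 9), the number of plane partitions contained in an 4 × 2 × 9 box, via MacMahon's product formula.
PP(4, 2, 9) = 143143

Evaluate the triple product over i = 1..4, j = 1..2, k = 1..9. The factors are (2/1) · (3/2) · (4/3) · (5/4) · (6/5) · (7/6) · (8/7) · (9/8) · … (72 factors total). The numerators and denominators telescope so the product is an integer; carrying out the multiplication exactly gives PP(4, 2, 9) = 143143.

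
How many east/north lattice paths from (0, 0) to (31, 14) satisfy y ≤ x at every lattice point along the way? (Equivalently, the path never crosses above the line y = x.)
Number of paths = 93865125915

By the reflection principle (André's argument), the number of monotone paths to (31, 14) with n ≤ m that never go above y = x is C(45, 31) − C(45, 32) = 166871334960 − 73006209045 = 93865125915.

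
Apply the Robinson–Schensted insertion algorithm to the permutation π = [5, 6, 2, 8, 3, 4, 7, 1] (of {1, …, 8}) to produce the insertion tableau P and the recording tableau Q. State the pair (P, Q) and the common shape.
P = [1, 3, 4, 7] / [2, 6, 8] / [5];  Q = [1, 2, 4, 7] / [3, 5, 6] / [8];  common shape = (4, 3, 1)

Row-insert the values π_1, π_2, … into P one at a time, bumping the leftmost entry strictly greater than the inserted value down to the next row. The recording tableau Q records, in position (i, j), the step at which that cell was added to P.
  Insert 5 (step 1): P = [5];  Q = [1]
  Insert 6 (step 2): P = [5, 6];  Q = [1, 2]
  Insert 2 (step 3): P = [2, 6] / [5];  Q = [1, 2] / [3]
  Insert 8 (step 4): P = [2, 6, 8] / [5];  Q = [1, 2, 4] / [3]
  Insert 3 (step 5): P = [2, 3, 8] / [5, 6];  Q = [1, 2, 4] / [3, 5]
  Insert 4 (step 6): P = [2, 3, 4] / [5, 6, 8];  Q = [1, 2, 4] / [3, 5, 6]
  Insert 7 (step 7): P = [2, 3, 4, 7] / [5, 6, 8];  Q = [1, 2, 4, 7] / [3, 5, 6]
  Insert 1 (step 8): P = [1, 3, 4, 7] / [2, 6, 8] / [5];  Q = [1, 2, 4, 7] / [3, 5, 6] / [8]
Final shape: (4, 3, 1).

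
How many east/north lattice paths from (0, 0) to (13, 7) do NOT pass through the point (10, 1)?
Number of paths = 76596

Total paths from (0, 0) to (13, 7): C(20, 13) = 77520. Paths through (10, 1): (paths (0, 0) → (10, 1)) × (paths (10, 1) → (13, 7)) = C(11, 10) · C(9, 3) = 11 · 84 = 924. Avoidance count = 77520 − 924 = 76596.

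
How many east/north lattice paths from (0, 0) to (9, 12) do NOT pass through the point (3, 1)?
Number of paths = 244426

Total paths from (0, 0) to (9, 12): C(21, 9) = 293930. Paths through (3, 1): (paths (0, 0) → (3, 1)) × (paths (3, 1) → (9, 12)) = C(4, 3) · C(17, 6) = 4 · 12376 = 49504. Avoidance count = 293930 − 49504 = 244426.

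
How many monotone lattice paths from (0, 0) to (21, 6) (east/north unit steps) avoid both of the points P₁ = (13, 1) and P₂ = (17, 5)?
Number of paths = 151222

Inclusion–exclusion. Total paths: C(27, 21) = 296010. Through P₁: C(14, 13)·C(13, 8) = 18018. Through P₂: C(22, 17)·C(5, 4) = 131670. Since P₁ is strictly southwest of P₂, a monotone path through both must visit P₁ then P₂; paths through both = C(14, 13)·C(8, 4)·C(5, 4) = 4900. Avoid both = 296010 − 18018 − 131670 + 4900 = 151222.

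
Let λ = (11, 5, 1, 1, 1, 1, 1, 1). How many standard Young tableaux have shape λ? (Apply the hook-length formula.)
# SYT of shape (11, 5, 1, 1, 1, 1, 1, 1) = 57610280

Hook-length formula: f^λ = n! / Π hook(c), product over all cells c of the Young diagram. For λ = (11, 5, 1, 1, 1, 1, 1, 1), n = 22 boxes. Hook lengths by row (left-to-right, top-to-bottom): [18, 11, 10, 9, 8, 6, 5, 4, 3, 2, 1]; [11, 4, 3, 2, 1]; [6]; [5]; [4]; [3]; [2]; [1]. Product of hooks = 19510419456000. So f^λ = 22! / 19510419456000 = 1124000727777607680000 / 19510419456000 = 57610280.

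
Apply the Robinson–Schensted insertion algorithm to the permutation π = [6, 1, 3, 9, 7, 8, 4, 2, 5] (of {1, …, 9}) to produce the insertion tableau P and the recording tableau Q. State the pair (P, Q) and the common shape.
P = [1, 2, 4, 5] / [3, 7, 8] / [6] / [9];  Q = [1, 3, 4, 6] / [2, 5, 9] / [7] / [8];  common shape = (4, 3, 1, 1)

Row-insert the values π_1, π_2, … into P one at a time, bumping the leftmost entry strictly greater than the inserted value down to the next row. The recording tableau Q records, in position (i, j), the step at which that cell was added to P.
  Insert 6 (step 1): P = [6];  Q = [1]
  Insert 1 (step 2): P = [1] / [6];  Q = [1] / [2]
  Insert 3 (step 3): P = [1, 3] / [6];  Q = [1, 3] / [2]
  Insert 9 (step 4): P = [1, 3, 9] / [6];  Q = [1, 3, 4] / [2]
  Insert 7 (step 5): P = [1, 3, 7] / [6, 9];  Q = [1, 3, 4] / [2, 5]
  Insert 8 (step 6): P = [1, 3, 7, 8] / [6, 9];  Q = [1, 3, 4, 6] / [2, 5]
  Insert 4 (step 7): P = [1, 3, 4, 8] / [6, 7] / [9];  Q = [1, 3, 4, 6] / [2, 5] / [7]
  Insert 2 (step 8): P = [1, 2, 4, 8] / [3, 7] / [6] / [9];  Q = [1, 3, 4, 6] / [2, 5] / [7] / [8]
  Insert 5 (step 9): P = [1, 2, 4, 5] / [3, 7, 8] / [6] / [9];  Q = [1, 3, 4, 6] / [2, 5, 9] / [7] / [8]
Final shape: (4, 3, 1, 1).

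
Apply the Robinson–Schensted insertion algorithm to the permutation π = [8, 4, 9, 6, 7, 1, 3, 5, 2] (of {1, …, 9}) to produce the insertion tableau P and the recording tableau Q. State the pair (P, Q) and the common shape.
P = [1, 2, 5] / [3, 6, 7] / [4, 9] / [8];  Q = [1, 3, 5] / [2, 4, 8] / [6, 7] / [9];  common shape = (3, 3, 2, 1)

Row-insert the values π_1, π_2, … into P one at a time, bumping the leftmost entry strictly greater than the inserted value down to the next row. The recording tableau Q records, in position (i, j), the step at which that cell was added to P.
  Insert 8 (step 1): P = [8];  Q = [1]
  Insert 4 (step 2): P = [4] / [8];  Q = [1] / [2]
  Insert 9 (step 3): P = [4, 9] / [8];  Q = [1, 3] / [2]
  Insert 6 (step 4): P = [4, 6] / [8, 9];  Q = [1, 3] / [2, 4]
  Insert 7 (step 5): P = [4, 6, 7] / [8, 9];  Q = [1, 3, 5] / [2, 4]
  Insert 1 (step 6): P = [1, 6, 7] / [4, 9] / [8];  Q = [1, 3, 5] / [2, 4] / [6]
  Insert 3 (step 7): P = [1, 3, 7] / [4, 6] / [8, 9];  Q = [1, 3, 5] / [2, 4] / [6, 7]
  Insert 5 (step 8): P = [1, 3, 5] / [4, 6, 7] / [8, 9];  Q = [1, 3, 5] / [2, 4, 8] / [6, 7]
  Insert 2 (step 9): P = [1, 2, 5] / [3, 6, 7] / [4, 9] / [8];  Q = [1, 3, 5] / [2, 4, 8] / [6, 7] / [9]
Final shape: (3, 3, 2, 1).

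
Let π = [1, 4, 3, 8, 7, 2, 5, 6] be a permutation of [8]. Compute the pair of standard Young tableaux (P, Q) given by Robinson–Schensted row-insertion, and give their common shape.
P = [1, 2, 5, 6] / [3, 7] / [4, 8];  Q = [1, 2, 4, 8] / [3, 5] / [6, 7];  common shape = (4, 2, 2)

Row-insert the values π_1, π_2, … into P one at a time, bumping the leftmost entry strictly greater than the inserted value down to the next row. The recording tableau Q records, in position (i, j), the step at which that cell was added to P.
  Insert 1 (step 1): P = [1];  Q = [1]
  Insert 4 (step 2): P = [1, 4];  Q = [1, 2]
  Insert 3 (step 3): P = [1, 3] / [4];  Q = [1, 2] / [3]
  Insert 8 (step 4): P = [1, 3, 8] / [4];  Q = [1, 2, 4] / [3]
  Insert 7 (step 5): P = [1, 3, 7] / [4, 8];  Q = [1, 2, 4] / [3, 5]
  Insert 2 (step 6): P = [1, 2, 7] / [3, 8] / [4];  Q = [1, 2, 4] / [3, 5] / [6]
  Insert 5 (step 7): P = [1, 2, 5] / [3, 7] / [4, 8];  Q = [1, 2, 4] / [3, 5] / [6, 7]
  Insert 6 (step 8): P = [1, 2, 5, 6] / [3, 7] / [4, 8];  Q = [1, 2, 4, 8] / [3, 5] / [6, 7]
Final shape: (4, 2, 2).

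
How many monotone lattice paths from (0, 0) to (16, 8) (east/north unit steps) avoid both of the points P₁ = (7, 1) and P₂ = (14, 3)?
Number of paths = 635719

Inclusion–exclusion. Total paths: C(24, 16) = 735471. Through P₁: C(8, 7)·C(16, 9) = 91520. Through P₂: C(17, 14)·C(7, 2) = 14280. Since P₁ is strictly southwest of P₂, a monotone path through both must visit P₁ then P₂; paths through both = C(8, 7)·C(9, 7)·C(7, 2) = 6048. Avoid both = 735471 − 91520 − 14280 + 6048 = 635719.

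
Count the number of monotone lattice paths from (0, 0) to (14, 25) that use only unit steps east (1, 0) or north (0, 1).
Number of paths = 15084504396

A monotone lattice path from (0, 0) to (14, 25) consists of 14 east steps and 25 north steps in some order, so it is determined by which 14 of the 39 steps are east. The count is C(39, 14) = 15084504396.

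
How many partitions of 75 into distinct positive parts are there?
q(75) = 48446

A partition into distinct parts is a strictly decreasing sequence summing to n. The recurrence d(n, m) = d(n, m−1) + d(n−m, m−1) (use part m at most once) with q(n) = d(n, n) gives q(75) = 48446. (Euler's theorem: # distinct-part partitions = # odd-part partitions.)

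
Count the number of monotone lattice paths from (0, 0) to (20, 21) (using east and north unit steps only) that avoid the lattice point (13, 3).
Number of paths = 268859745220

Total paths from (0, 0) to (20, 21): C(41, 20) = 269128937220. Paths through (13, 3): (paths (0, 0) → (13, 3)) × (paths (13, 3) → (20, 21)) = C(16, 13) · C(25, 7) = 560 · 480700 = 269192000. Avoidance count = 269128937220 − 269192000 = 268859745220.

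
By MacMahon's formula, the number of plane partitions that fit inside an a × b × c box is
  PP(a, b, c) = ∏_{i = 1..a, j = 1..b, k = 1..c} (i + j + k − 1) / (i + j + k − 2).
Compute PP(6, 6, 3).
PP(6, 6, 3) = 24293412

Evaluate the triple product over i = 1..6, j = 1..6, k = 1..3. The factors are (2/1) · (3/2) · (4/3) · (3/2) · (4/3) · (5/4) · (4/3) · (5/4) · … (108 factors total). The numerators and denominators telescope so the product is an integer; carrying out the multiplication exactly gives PP(6, 6, 3) = 24293412.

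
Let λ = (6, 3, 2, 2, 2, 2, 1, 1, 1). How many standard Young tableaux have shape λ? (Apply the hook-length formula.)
# SYT of shape (6, 3, 2, 2, 2, 2, 1, 1, 1) = 39907296

Hook-length formula: f^λ = n! / Π hook(c), product over all cells c of the Young diagram. For λ = (6, 3, 2, 2, 2, 2, 1, 1, 1), n = 20 boxes. Hook lengths by row (left-to-right, top-to-bottom): [14, 10, 5, 3, 2, 1]; [10, 6, 1]; [8, 4]; [7, 3]; [6, 2]; [5, 1]; [3]; [2]; [1]. Product of hooks = 60963840000. So f^λ = 20! / 60963840000 = 2432902008176640000 / 60963840000 = 39907296.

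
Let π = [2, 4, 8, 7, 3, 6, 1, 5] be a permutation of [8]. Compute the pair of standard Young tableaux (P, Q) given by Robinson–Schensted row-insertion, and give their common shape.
P = [1, 3, 5] / [2, 6] / [4, 7] / [8];  Q = [1, 2, 3] / [4, 6] / [5, 8] / [7];  common shape = (3, 2, 2, 1)

Row-insert the values π_1, π_2, … into P one at a time, bumping the leftmost entry strictly greater than the inserted value down to the next row. The recording tableau Q records, in position (i, j), the step at which that cell was added to P.
  Insert 2 (step 1): P = [2];  Q = [1]
  Insert 4 (step 2): P = [2, 4];  Q = [1, 2]
  Insert 8 (step 3): P = [2, 4, 8];  Q = [1, 2, 3]
  Insert 7 (step 4): P = [2, 4, 7] / [8];  Q = [1, 2, 3] / [4]
  Insert 3 (step 5): P = [2, 3, 7] / [4] / [8];  Q = [1, 2, 3] / [4] / [5]
  Insert 6 (step 6): P = [2, 3, 6] / [4, 7] / [8];  Q = [1, 2, 3] / [4, 6] / [5]
  Insert 1 (step 7): P = [1, 3, 6] / [2, 7] / [4] / [8];  Q = [1, 2, 3] / [4, 6] / [5] / [7]
  Insert 5 (step 8): P = [1, 3, 5] / [2, 6] / [4, 7] / [8];  Q = [1, 2, 3] / [4, 6] / [5, 8] / [7]
Final shape: (3, 2, 2, 1).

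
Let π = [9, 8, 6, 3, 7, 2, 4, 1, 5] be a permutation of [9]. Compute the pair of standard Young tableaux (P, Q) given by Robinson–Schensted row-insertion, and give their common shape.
P = [1, 4, 5] / [2, 7] / [3] / [6] / [8] / [9];  Q = [1, 5, 9] / [2, 7] / [3] / [4] / [6] / [8];  common shape = (3, 2, 1, 1, 1, 1)

Row-insert the values π_1, π_2, … into P one at a time, bumping the leftmost entry strictly greater than the inserted value down to the next row. The recording tableau Q records, in position (i, j), the step at which that cell was added to P.
  Insert 9 (step 1): P = [9];  Q = [1]
  Insert 8 (step 2): P = [8] / [9];  Q = [1] / [2]
  Insert 6 (step 3): P = [6] / [8] / [9];  Q = [1] / [2] / [3]
  Insert 3 (step 4): P = [3] / [6] / [8] / [9];  Q = [1] / [2] / [3] / [4]
  Insert 7 (step 5): P = [3, 7] / [6] / [8] / [9];  Q = [1, 5] / [2] / [3] / [4]
  Insert 2 (step 6): P = [2, 7] / [3] / [6] / [8] / [9];  Q = [1, 5] / [2] / [3] / [4] / [6]
  Insert 4 (step 7): P = [2, 4] / [3, 7] / [6] / [8] / [9];  Q = [1, 5] / [2, 7] / [3] / [4] / [6]
  Insert 1 (step 8): P = [1, 4] / [2, 7] / [3] / [6] / [8] / [9];  Q = [1, 5] / [2, 7] / [3] / [4] / [6] / [8]
  Insert 5 (step 9): P = [1, 4, 5] / [2, 7] / [3] / [6] / [8] / [9];  Q = [1, 5, 9] / [2, 7] / [3] / [4] / [6] / [8]
Final shape: (3, 2, 1, 1, 1, 1).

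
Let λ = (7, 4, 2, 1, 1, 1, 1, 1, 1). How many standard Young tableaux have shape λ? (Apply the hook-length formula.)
# SYT of shape (7, 4, 2, 1, 1, 1, 1, 1, 1) = 11110554

Hook-length formula: f^λ = n! / Π hook(c), product over all cells c of the Young diagram. For λ = (7, 4, 2, 1, 1, 1, 1, 1, 1), n = 19 boxes. Hook lengths by row (left-to-right, top-to-bottom): [15, 8, 6, 5, 3, 2, 1]; [11, 4, 2, 1]; [8, 1]; [6]; [5]; [4]; [3]; [2]; [1]. Product of hooks = 10948608000. So f^λ = 19! / 10948608000 = 121645100408832000 / 10948608000 = 11110554.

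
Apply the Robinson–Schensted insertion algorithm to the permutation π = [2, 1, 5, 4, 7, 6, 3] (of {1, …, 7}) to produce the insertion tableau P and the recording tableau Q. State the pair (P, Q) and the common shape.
P = [1, 3, 6] / [2, 4, 7] / [5];  Q = [1, 3, 5] / [2, 4, 6] / [7];  common shape = (3, 3, 1)

Row-insert the values π_1, π_2, … into P one at a time, bumping the leftmost entry strictly greater than the inserted value down to the next row. The recording tableau Q records, in position (i, j), the step at which that cell was added to P.
  Insert 2 (step 1): P = [2];  Q = [1]
  Insert 1 (step 2): P = [1] / [2];  Q = [1] / [2]
  Insert 5 (step 3): P = [1, 5] / [2];  Q = [1, 3] / [2]
  Insert 4 (step 4): P = [1, 4] / [2, 5];  Q = [1, 3] / [2, 4]
  Insert 7 (step 5): P = [1, 4, 7] / [2, 5];  Q = [1, 3, 5] / [2, 4]
  Insert 6 (step 6): P = [1, 4, 6] / [2, 5, 7];  Q = [1, 3, 5] / [2, 4, 6]
  Insert 3 (step 7): P = [1, 3, 6] / [2, 4, 7] / [5];  Q = [1, 3, 5] / [2, 4, 6] / [7]
Final shape: (3, 3, 1).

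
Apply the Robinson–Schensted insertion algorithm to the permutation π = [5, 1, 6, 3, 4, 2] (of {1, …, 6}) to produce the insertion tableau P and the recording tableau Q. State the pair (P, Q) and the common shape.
P = [1, 2, 4] / [3, 6] / [5];  Q = [1, 3, 5] / [2, 4] / [6];  common shape = (3, 2, 1)

Row-insert the values π_1, π_2, … into P one at a time, bumping the leftmost entry strictly greater than the inserted value down to the next row. The recording tableau Q records, in position (i, j), the step at which that cell was added to P.
  Insert 5 (step 1): P = [5];  Q = [1]
  Insert 1 (step 2): P = [1] / [5];  Q = [1] / [2]
  Insert 6 (step 3): P = [1, 6] / [5];  Q = [1, 3] / [2]
  Insert 3 (step 4): P = [1, 3] / [5, 6];  Q = [1, 3] / [2, 4]
  Insert 4 (step 5): P = [1, 3, 4] / [5, 6];  Q = [1, 3, 5] / [2, 4]
  Insert 2 (step 6): P = [1, 2, 4] / [3, 6] / [5];  Q = [1, 3, 5] / [2, 4] / [6]
Final shape: (3, 2, 1).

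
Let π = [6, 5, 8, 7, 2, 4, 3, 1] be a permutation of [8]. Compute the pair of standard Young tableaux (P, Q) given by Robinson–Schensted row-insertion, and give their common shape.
P = [1, 3] / [2, 7] / [4, 8] / [5] / [6];  Q = [1, 3] / [2, 4] / [5, 6] / [7] / [8];  common shape = (2, 2, 2, 1, 1)

Row-insert the values π_1, π_2, … into P one at a time, bumping the leftmost entry strictly greater than the inserted value down to the next row. The recording tableau Q records, in position (i, j), the step at which that cell was added to P.
  Insert 6 (step 1): P = [6];  Q = [1]
  Insert 5 (step 2): P = [5] / [6];  Q = [1] / [2]
  Insert 8 (step 3): P = [5, 8] / [6];  Q = [1, 3] / [2]
  Insert 7 (step 4): P = [5, 7] / [6, 8];  Q = [1, 3] / [2, 4]
  Insert 2 (step 5): P = [2, 7] / [5, 8] / [6];  Q = [1, 3] / [2, 4] / [5]
  Insert 4 (step 6): P = [2, 4] / [5, 7] / [6, 8];  Q = [1, 3] / [2, 4] / [5, 6]
  Insert 3 (step 7): P = [2, 3] / [4, 7] / [5, 8] / [6];  Q = [1, 3] / [2, 4] / [5, 6] / [7]
  Insert 1 (step 8): P = [1, 3] / [2, 7] / [4, 8] / [5] / [6];  Q = [1, 3] / [2, 4] / [5, 6] / [7] / [8]
Final shape: (2, 2, 2, 1, 1).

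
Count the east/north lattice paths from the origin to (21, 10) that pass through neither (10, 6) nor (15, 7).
Number of paths = 23131581

Inclusion–exclusion. Total paths: C(31, 21) = 44352165. Through P₁: C(16, 10)·C(15, 11) = 10930920. Through P₂: C(22, 15)·C(9, 6) = 14325696. Since P₁ is strictly southwest of P₂, a monotone path through both must visit P₁ then P₂; paths through both = C(16, 10)·C(6, 5)·C(9, 6) = 4036032. Avoid both = 44352165 − 10930920 − 14325696 + 4036032 = 23131581.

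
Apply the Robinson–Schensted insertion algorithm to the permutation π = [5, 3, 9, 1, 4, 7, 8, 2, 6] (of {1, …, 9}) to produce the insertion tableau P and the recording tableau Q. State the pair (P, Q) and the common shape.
P = [1, 2, 6, 8] / [3, 4, 7] / [5, 9];  Q = [1, 3, 6, 7] / [2, 5, 9] / [4, 8];  common shape = (4, 3, 2)

Row-insert the values π_1, π_2, … into P one at a time, bumping the leftmost entry strictly greater than the inserted value down to the next row. The recording tableau Q records, in position (i, j), the step at which that cell was added to P.
  Insert 5 (step 1): P = [5];  Q = [1]
  Insert 3 (step 2): P = [3] / [5];  Q = [1] / [2]
  Insert 9 (step 3): P = [3, 9] / [5];  Q = [1, 3] / [2]
  Insert 1 (step 4): P = [1, 9] / [3] / [5];  Q = [1, 3] / [2] / [4]
  Insert 4 (step 5): P = [1, 4] / [3, 9] / [5];  Q = [1, 3] / [2, 5] / [4]
  Insert 7 (step 6): P = [1, 4, 7] / [3, 9] / [5];  Q = [1, 3, 6] / [2, 5] / [4]
  Insert 8 (step 7): P = [1, 4, 7, 8] / [3, 9] / [5];  Q = [1, 3, 6, 7] / [2, 5] / [4]
  Insert 2 (step 8): P = [1, 2, 7, 8] / [3, 4] / [5, 9];  Q = [1, 3, 6, 7] / [2, 5] / [4, 8]
  Insert 6 (step 9): P = [1, 2, 6, 8] / [3, 4, 7] / [5, 9];  Q = [1, 3, 6, 7] / [2, 5, 9] / [4, 8]
Final shape: (4, 3, 2).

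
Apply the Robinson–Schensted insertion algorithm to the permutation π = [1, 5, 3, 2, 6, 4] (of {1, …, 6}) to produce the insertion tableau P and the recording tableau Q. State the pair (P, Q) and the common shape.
P = [1, 2, 4] / [3, 6] / [5];  Q = [1, 2, 5] / [3, 6] / [4];  common shape = (3, 2, 1)

Row-insert the values π_1, π_2, … into P one at a time, bumping the leftmost entry strictly greater than the inserted value down to the next row. The recording tableau Q records, in position (i, j), the step at which that cell was added to P.
  Insert 1 (step 1): P = [1];  Q = [1]
  Insert 5 (step 2): P = [1, 5];  Q = [1, 2]
  Insert 3 (step 3): P = [1, 3] / [5];  Q = [1, 2] / [3]
  Insert 2 (step 4): P = [1, 2] / [3] / [5];  Q = [1, 2] / [3] / [4]
  Insert 6 (step 5): P = [1, 2, 6] / [3] / [5];  Q = [1, 2, 5] / [3] / [4]
  Insert 4 (step 6): P = [1, 2, 4] / [3, 6] / [5];  Q = [1, 2, 5] / [3, 6] / [4]
Final shape: (3, 2, 1).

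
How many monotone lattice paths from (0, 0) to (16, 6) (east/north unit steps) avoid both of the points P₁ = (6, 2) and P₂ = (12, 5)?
Number of paths = 27405

Inclusion–exclusion. Total paths: C(22, 16) = 74613. Through P₁: C(8, 6)·C(14, 10) = 28028. Through P₂: C(17, 12)·C(5, 4) = 30940. Since P₁ is strictly southwest of P₂, a monotone path through both must visit P₁ then P₂; paths through both = C(8, 6)·C(9, 6)·C(5, 4) = 11760. Avoid both = 74613 − 28028 − 30940 + 11760 = 27405.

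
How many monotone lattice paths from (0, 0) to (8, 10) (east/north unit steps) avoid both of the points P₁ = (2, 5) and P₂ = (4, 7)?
Number of paths = 26916

Inclusion–exclusion. Total paths: C(18, 8) = 43758. Through P₁: C(7, 2)·C(11, 6) = 9702. Through P₂: C(11, 4)·C(7, 4) = 11550. Since P₁ is strictly southwest of P₂, a monotone path through both must visit P₁ then P₂; paths through both = C(7, 2)·C(4, 2)·C(7, 4) = 4410. Avoid both = 43758 − 9702 − 11550 + 4410 = 26916.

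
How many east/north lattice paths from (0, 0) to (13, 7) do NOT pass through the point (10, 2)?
Number of paths = 73824

Total paths from (0, 0) to (13, 7): C(20, 13) = 77520. Paths through (10, 2): (paths (0, 0) → (10, 2)) × (paths (10, 2) → (13, 7)) = C(12, 10) · C(8, 3) = 66 · 56 = 3696. Avoidance count = 77520 − 3696 = 73824.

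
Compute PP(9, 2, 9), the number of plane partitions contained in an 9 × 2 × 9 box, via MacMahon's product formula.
PP(9, 2, 9) = 449141836

Evaluate the triple product over i = 1..9, j = 1..2, k = 1..9. The factors are (2/1) · (3/2) · (4/3) · (5/4) · (6/5) · (7/6) · (8/7) · (9/8) · … (162 factors total). The numerators and denominators telescope so the product is an integer; carrying out the multiplication exactly gives PP(9, 2, 9) = 449141836.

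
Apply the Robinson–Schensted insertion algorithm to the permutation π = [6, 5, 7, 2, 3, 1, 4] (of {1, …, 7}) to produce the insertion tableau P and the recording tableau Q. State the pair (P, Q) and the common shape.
P = [1, 3, 4] / [2, 7] / [5] / [6];  Q = [1, 3, 7] / [2, 5] / [4] / [6];  common shape = (3, 2, 1, 1)

Row-insert the values π_1, π_2, … into P one at a time, bumping the leftmost entry strictly greater than the inserted value down to the next row. The recording tableau Q records, in position (i, j), the step at which that cell was added to P.
  Insert 6 (step 1): P = [6];  Q = [1]
  Insert 5 (step 2): P = [5] / [6];  Q = [1] / [2]
  Insert 7 (step 3): P = [5, 7] / [6];  Q = [1, 3] / [2]
  Insert 2 (step 4): P = [2, 7] / [5] / [6];  Q = [1, 3] / [2] / [4]
  Insert 3 (step 5): P = [2, 3] / [5, 7] / [6];  Q = [1, 3] / [2, 5] / [4]
  Insert 1 (step 6): P = [1, 3] / [2, 7] / [5] / [6];  Q = [1, 3] / [2, 5] / [4] / [6]
  Insert 4 (step 7): P = [1, 3, 4] / [2, 7] / [5] / [6];  Q = [1, 3, 7] / [2, 5] / [4] / [6]
Final shape: (3, 2, 1, 1).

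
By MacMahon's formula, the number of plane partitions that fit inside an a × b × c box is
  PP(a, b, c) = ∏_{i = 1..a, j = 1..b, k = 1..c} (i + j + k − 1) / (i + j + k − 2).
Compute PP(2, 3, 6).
PP(2, 3, 6) = 2520

Evaluate the triple product over i = 1..2, j = 1..3, k = 1..6. The factors are (2/1) · (3/2) · (4/3) · (5/4) · (6/5) · (7/6) · (3/2) · (4/3) · … (36 factors total). The numerators and denominators telescope so the product is an integer; carrying out the multiplication exactly gives PP(2, 3, 6) = 2520.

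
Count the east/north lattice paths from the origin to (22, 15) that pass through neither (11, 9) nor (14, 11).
Number of paths = 5910515800

Inclusion–exclusion. Total paths: C(37, 22) = 9364199760. Through P₁: C(20, 11)·C(17, 11) = 2078672960. Through P₂: C(25, 14)·C(12, 8) = 2206413000. Since P₁ is strictly southwest of P₂, a monotone path through both must visit P₁ then P₂; paths through both = C(20, 11)·C(5, 3)·C(12, 8) = 831402000. Avoid both = 9364199760 − 2078672960 − 2206413000 + 831402000 = 5910515800.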